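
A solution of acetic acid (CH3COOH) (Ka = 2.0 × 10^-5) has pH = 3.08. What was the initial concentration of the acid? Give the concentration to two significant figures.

C₀ = 3.5 × 10^-2 M

[H+] = 10^(-3.08) = 8.32 × 10^-4 M = x
Ka = x²/(C₀ − x) ⇒ C₀ = x + x²/Ka
C₀ = 8.32 × 10^-4 + (8.32 × 10^-4)²/(2.0 × 10^-5) = 3.54 × 10^-2 M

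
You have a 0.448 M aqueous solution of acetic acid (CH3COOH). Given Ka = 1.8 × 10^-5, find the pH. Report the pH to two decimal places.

CH3COOH ⇌ CH3COO- + H+
From the ICE table, Ka = x²/(0.448 − x) = 1.8 × 10^-5.
Since Ka ≪ C₀, x ≈ √(Ka·C₀) = 2.84 × 10^-3 M.
Check: 0.63% ionized — well under 5%, approximation valid.
pH = −log(2.84 × 10^-3) = 2.55

pH = 2.55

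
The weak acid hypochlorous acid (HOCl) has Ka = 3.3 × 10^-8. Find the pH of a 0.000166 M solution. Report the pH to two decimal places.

pH = 5.63

HOCl ⇌ OCl- + H+
Ka = x²/(0.000166 − x) = 3.3 × 10^-8
Neglecting x in the denominator: x = √(3.3 × 10^-8 × 0.000166) = 2.34 × 10^-6 M
pH = −log(2.34 × 10^-6) = 5.63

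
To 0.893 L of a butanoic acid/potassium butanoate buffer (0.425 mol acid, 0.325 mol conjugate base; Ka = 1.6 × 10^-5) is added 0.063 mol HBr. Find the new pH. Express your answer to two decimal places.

Added H+ converts CH3(CH2)2COO- to CH3(CH2)2COOH: CH3(CH2)2COOH → 0.488 mol, CH3(CH2)2COO- → 0.262 mol.
pKa = −log(1.6 × 10^-5) = 4.796
pH = pKa + log([A⁻]/[HA]) = 4.796 + log(0.262/0.488) = 4.796 -0.270

pH = 4.53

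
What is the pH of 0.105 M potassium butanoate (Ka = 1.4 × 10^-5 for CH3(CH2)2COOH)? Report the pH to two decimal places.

CH3(CH2)2COO- is the conjugate base of the weak acid CH3(CH2)2COOH.
Kb = Kw/Ka = 1.0×10^-14 / 1.4 × 10^-5 = 7.14 × 10^-10
Let x = [OH-] at equilibrium. Kb = x²/(0.105 − x).
Neglecting x in the denominator: x = √(7.14 × 10^-10 × 0.105) = 8.66 × 10^-6 M
pOH = 5.06, so pH = 14.00 − pOH = 8.94

pH = 8.94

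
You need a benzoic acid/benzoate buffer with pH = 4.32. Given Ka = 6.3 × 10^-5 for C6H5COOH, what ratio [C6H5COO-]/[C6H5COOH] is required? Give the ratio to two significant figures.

pKa = -log(6.3 × 10^-5) = 4.201
pH = pKa + log(r) ⇒ log(r) = 4.32 − 4.201 = +0.119
r = [C6H5COO-]/[C6H5COOH] = 10^(+0.119) = 1.32

ratio = 1.3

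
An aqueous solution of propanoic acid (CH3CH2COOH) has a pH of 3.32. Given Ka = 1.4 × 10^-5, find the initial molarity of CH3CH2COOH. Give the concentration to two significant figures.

C₀ = 1.7 × 10^-2 M

[H+] = 10^(-3.32) = 4.79 × 10^-4 M = x
Ka = x²/(C₀ − x) ⇒ C₀ = x + x²/Ka
C₀ = 4.79 × 10^-4 + (4.79 × 10^-4)²/(1.4 × 10^-5) = 1.69 × 10^-2 M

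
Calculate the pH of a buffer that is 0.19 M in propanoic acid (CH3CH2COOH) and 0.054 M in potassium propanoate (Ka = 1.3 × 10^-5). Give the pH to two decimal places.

pH = 4.34

pKa = −log(1.3 × 10^-5) = 4.886
Using pH = pKa + log([base]/[acid]) with [base]/[acid] = 0.054/0.19:
pH = 4.886 + (-0.546) = 4.34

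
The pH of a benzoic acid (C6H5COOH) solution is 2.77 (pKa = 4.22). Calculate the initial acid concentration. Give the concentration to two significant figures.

[H+] = 10^(-2.77) = 1.70 × 10^-3 M = x
Ka = 10^(−4.22) = 6.03 × 10^-5
Ka = x²/(C₀ − x) ⇒ C₀ = x + x²/Ka
C₀ = 1.70 × 10^-3 + (1.70 × 10^-3)²/(6.03 × 10^-5) = 4.96 × 10^-2 M

C₀ = 5.0 × 10^-2 M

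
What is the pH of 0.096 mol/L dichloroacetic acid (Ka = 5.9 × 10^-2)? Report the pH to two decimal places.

pH = 1.29

Cl2CHCOOH ⇌ Cl2CHCOO- + H+
Ka = x²/(0.096 − x) = 5.9 × 10^-2
Here C₀/Ka ≈ 1.63, so the small-x approximation fails. Use the quadratic:
x = [−0.059 + √(0.059² + 0.0227)]/2 = 5.13 × 10^-2 M
pH = −log[H+] = −log(5.13 × 10^-2) = 1.29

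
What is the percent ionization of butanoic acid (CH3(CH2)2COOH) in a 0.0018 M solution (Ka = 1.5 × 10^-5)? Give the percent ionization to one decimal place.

8.7%

CH3(CH2)2COOH ⇌ CH3(CH2)2COO- + H+; let x = [H+] at equilibrium.
Ka = x²/(C₀ − x); solving the quadratic gives x = 1.57 × 10^-4 M.
Fraction ionized = 1.57 × 10^-4 / 0.0018 = 0.0872 → 8.7%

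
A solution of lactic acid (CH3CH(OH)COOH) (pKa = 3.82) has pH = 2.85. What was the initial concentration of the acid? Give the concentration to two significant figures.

[H+] = 10^(-2.85) = 1.41 × 10^-3 M = x
Ka = 10^(−3.82) = 1.51 × 10^-4
Ka = x²/(C₀ − x) ⇒ C₀ = x + x²/Ka
C₀ = 1.41 × 10^-3 + (1.41 × 10^-3)²/(1.51 × 10^-4) = 1.46 × 10^-2 M

C₀ = 1.5 × 10^-2 M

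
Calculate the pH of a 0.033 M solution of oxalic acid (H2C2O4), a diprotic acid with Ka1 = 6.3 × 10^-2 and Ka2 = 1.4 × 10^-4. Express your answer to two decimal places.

pH = 1.62

Ka1 ≫ Ka2, so treat the first dissociation as the only significant source of H+.
Ka1 = x²/(0.033 − x) = 6.3 × 10^-2
Solving the quadratic: x = (−Ka1 + √(Ka1² + 4·Ka1·C₀))/2 = 2.39 × 10^-2 M
pH = −log(2.39 × 10^-2) = 1.62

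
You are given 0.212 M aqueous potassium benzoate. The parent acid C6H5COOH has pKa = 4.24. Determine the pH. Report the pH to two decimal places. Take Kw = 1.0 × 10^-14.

pH = 8.78

C6H5COO- is the conjugate base of the weak acid C6H5COOH.
Ka = 10^(−4.24) = 5.75 × 10^-5
Kb = Kw/Ka = 1.0×10^-14 / 5.75 × 10^-5 = 1.74 × 10^-10
From the ICE table, Kb = [OH-]²/(0.212 − [OH-]) = 1.74 × 10^-10.
Since Kb ≪ C₀, [OH-] ≈ √(Kb·C₀) = 6.07 × 10^-6 M.
([OH-]/C₀ = 0.0029% < 5%, so the approximation holds.)
pOH = 5.22, so pH = 14.00 − pOH = 8.78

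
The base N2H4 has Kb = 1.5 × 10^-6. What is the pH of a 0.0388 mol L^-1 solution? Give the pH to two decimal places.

N2H4 + H2O ⇌ N2H5+ + OH-
From the ICE table, Kb = [OH-]²/(0.0388 − [OH-]) = 1.5 × 10^-6.
Neglecting [OH-] in the denominator: [OH-] = √(1.5 × 10^-6 × 0.0388) = 2.41 × 10^-4 M
pOH = −log(2.41 × 10^-4) = 3.62; pH = 14.00 − 3.62 = 10.38

pH = 10.38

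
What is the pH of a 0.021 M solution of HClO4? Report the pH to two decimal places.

pH = 1.68

HClO4 is a strong acid and dissociates completely, so [H+] = 0.021 M.
pH = -log(0.021) = 1.68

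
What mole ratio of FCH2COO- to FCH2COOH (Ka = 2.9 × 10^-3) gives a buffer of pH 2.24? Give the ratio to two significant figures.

pKa = -log(2.9 × 10^-3) = 2.538
pH = pKa + log(r) ⇒ log(r) = 2.24 − 2.538 = -0.298
r = [FCH2COO-]/[FCH2COOH] = 10^(-0.298) = 0.504

ratio = 0.50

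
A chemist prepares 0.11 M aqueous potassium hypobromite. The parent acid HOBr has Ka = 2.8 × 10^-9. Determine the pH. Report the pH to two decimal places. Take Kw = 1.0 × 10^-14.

OBr- is the conjugate base of the weak acid HOBr.
Kb = Kw/Ka = 1.0×10^-14 / 2.8 × 10^-9 = 3.57 × 10^-6
Kb = x²/(0.11 − x) = 3.57 × 10^-6
Neglecting x in the denominator: x = √(3.57 × 10^-6 × 0.11) = 6.27 × 10^-4 M
pOH = −log(6.27 × 10^-4) = 3.20; pH = 14.00 − 3.20 = 10.80

pH = 10.80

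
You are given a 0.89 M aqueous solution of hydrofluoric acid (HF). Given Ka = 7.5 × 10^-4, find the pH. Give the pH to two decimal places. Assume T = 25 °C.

HF ⇌ F- + H+
Ka = [H+]²/(0.89 − [H+]) = 7.5 × 10^-4
Since Ka ≪ C₀, [H+] ≈ √(Ka·C₀) = 2.58 × 10^-2 M.
pH = −log(2.58 × 10^-2) = 1.59

pH = 1.59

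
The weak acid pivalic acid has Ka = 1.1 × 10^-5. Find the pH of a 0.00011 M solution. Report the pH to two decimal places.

pH = 4.53

(CH3)3CCOOH ⇌ (CH3)3CCOO- + H+
Ka = [H+]²/(0.00011 − [H+]) = 1.1 × 10^-5
[H+] is not negligible relative to C₀; solve [H+]² + 1.1e-05·[H+] − 1.21e-09 = 0.
[H+] = [−1.1e-05 + √(1.1e-05² + 4.84e-09)]/2 = 2.97 × 10^-5 M
pH = −log(2.97 × 10^-5) = 4.53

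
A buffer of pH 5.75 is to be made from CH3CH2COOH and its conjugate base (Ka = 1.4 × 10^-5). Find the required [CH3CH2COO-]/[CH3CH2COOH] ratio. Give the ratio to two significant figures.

ratio = 7.9

pKa = -log(1.4 × 10^-5) = 4.854
pH = pKa + log(r) ⇒ log(r) = 5.75 − 4.854 = +0.896
r = [CH3CH2COO-]/[CH3CH2COOH] = 10^(+0.896) = 7.87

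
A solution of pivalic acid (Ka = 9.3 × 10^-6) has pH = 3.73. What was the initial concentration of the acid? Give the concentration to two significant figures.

[H+] = 10^(-3.73) = 1.86 × 10^-4 M = x
Ka = x²/(C₀ − x) ⇒ C₀ = x + x²/Ka
C₀ = 1.86 × 10^-4 + (1.86 × 10^-4)²/(9.3 × 10^-6) = 3.91 × 10^-3 M

C₀ = 3.9 × 10^-3 M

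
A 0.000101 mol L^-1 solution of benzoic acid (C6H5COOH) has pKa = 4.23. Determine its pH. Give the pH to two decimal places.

pH = 4.27

C6H5COOH ⇌ C6H5COO- + H+
Ka = 10^(−4.23) = 5.89 × 10^-5
From the ICE table, Ka = x²/(0.000101 − x) = 5.89 × 10^-5.
Here C₀/Ka ≈ 1.71, so the small-x approximation fails. Use the quadratic:
x = [−5.89e-05 + √(5.89e-05² + 2.38e-08)]/2 = 5.31 × 10^-5 M
pH = −log[H+] = −log(5.31 × 10^-5) = 4.27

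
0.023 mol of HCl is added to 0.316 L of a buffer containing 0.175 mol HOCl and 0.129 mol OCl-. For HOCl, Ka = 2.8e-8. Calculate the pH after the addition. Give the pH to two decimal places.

After neutralization: n(HOCl) = 0.198 mol, n(OCl-) = 0.106 mol.
pKa = −log(2.8 × 10^-8) = 7.553
pH = pKa + log([A⁻]/[HA]) = 7.553 + log(0.106/0.198) = 7.553 -0.271

pH = 7.28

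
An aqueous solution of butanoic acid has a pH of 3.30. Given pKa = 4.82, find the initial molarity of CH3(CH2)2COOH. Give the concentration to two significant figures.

C₀ = 1.7 × 10^-2 M

[H+] = 10^(-3.30) = 5.01 × 10^-4 M = x
Ka = 10^(−4.82) = 1.51 × 10^-5
Ka = x²/(C₀ − x) ⇒ C₀ = x + x²/Ka
C₀ = 5.01 × 10^-4 + (5.01 × 10^-4)²/(1.51 × 10^-5) = 1.71 × 10^-2 M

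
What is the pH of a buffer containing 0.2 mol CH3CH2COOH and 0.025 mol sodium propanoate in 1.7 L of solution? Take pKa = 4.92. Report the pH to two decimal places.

pH = 4.02

Using pH = pKa + log([base]/[acid]) with [base]/[acid] = 0.025/0.2:
pH = 4.92 + (-0.903) = 4.02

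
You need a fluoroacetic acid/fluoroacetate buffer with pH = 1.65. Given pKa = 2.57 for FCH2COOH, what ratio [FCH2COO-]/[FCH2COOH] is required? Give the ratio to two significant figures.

ratio = 0.12

pH = pKa + log(r) ⇒ log(r) = 1.65 − 2.57 = -0.92
r = [FCH2COO-]/[FCH2COOH] = 10^(-0.92) = 0.12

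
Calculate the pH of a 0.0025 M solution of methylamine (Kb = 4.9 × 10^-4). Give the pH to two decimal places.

CH3NH2 + H2O ⇌ CH3NH3+ + OH-
Let x = [OH-] at equilibrium. Kb = x²/(0.0025 − x).
The 5% rule fails; solving x² + Kb·x − Kb·C₀ = 0 exactly:
x = (−Kb + √(Kb² + 4·Kb·C₀))/2 = 8.89 × 10^-4 M
pOH = 3.05, so pH = 14.00 − pOH = 10.95

pH = 10.95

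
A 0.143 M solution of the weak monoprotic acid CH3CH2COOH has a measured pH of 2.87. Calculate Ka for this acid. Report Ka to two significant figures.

[H+] = 10^(-2.87) = 1.35 × 10^-3 M
At equilibrium [HA] = 0.143 − 1.35 × 10^-3 = 1.42 × 10^-1 M
Ka = [H+][A-]/[HA] = (1.35 × 10^-3)² / 1.42 × 10^-1 = 1.3 × 10^-5

Ka = 1.3 × 10^-5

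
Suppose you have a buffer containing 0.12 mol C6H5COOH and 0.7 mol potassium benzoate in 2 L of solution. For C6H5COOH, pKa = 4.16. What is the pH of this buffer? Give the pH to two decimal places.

pH = 4.93

pH = pKa + log([A⁻]/[HA]) = 4.16 + log(0.7/0.12)
pH = 4.16 + (+0.766) = 4.93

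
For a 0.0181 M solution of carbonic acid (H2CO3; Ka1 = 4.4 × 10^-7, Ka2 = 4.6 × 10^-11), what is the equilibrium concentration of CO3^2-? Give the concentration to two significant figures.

4.6 × 10^-11 M

First ionization gives [H+] ≈ [HCO3-] = 8.92 × 10^-5 M.
Second step: Ka2 = [H+][CO3^2-]/[HCO3-] ≈ [CO3^2-] (since [H+] ≈ [HCO3-]).
So [CO3^2-] ≈ Ka2.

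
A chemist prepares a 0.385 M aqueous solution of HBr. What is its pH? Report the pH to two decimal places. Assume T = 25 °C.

HBr is a strong acid and dissociates completely, so [H+] = 0.385 M.
pH = -log(0.385) = 0.41

pH = 0.41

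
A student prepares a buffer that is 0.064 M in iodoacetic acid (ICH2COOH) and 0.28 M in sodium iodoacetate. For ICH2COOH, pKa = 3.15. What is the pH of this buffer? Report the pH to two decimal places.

pH = pKa + log([A⁻]/[HA]) = 3.15 + log(0.28/0.064)
pH = 3.15 + (+0.641) = 3.79

pH = 3.79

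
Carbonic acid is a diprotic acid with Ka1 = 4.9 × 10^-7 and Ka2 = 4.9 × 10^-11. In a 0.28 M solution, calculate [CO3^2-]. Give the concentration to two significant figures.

First ionization gives [H+] ≈ [HCO3-] = 3.70 × 10^-4 M.
Second step: Ka2 = [H+][CO3^2-]/[HCO3-] ≈ [CO3^2-] (since [H+] ≈ [HCO3-]).
So [CO3^2-] ≈ Ka2.

4.9 × 10^-11 M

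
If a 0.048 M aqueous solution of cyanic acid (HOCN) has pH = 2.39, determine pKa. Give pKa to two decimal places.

[H+] = 10^(-2.39) = 4.07 × 10^-3 M
At equilibrium [HA] = 0.048 − 4.07 × 10^-3 = 4.39 × 10^-2 M
Ka = [H+][A-]/[HA] = (4.07 × 10^-3)² / 4.39 × 10^-2 = 3.77 × 10^-4
pKa = -log(3.77 × 10^-4) = 3.42

pKa = 3.42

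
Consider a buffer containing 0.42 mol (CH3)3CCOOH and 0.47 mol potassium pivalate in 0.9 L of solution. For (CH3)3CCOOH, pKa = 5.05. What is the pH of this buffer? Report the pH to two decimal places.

Henderson–Hasselbalch: pH = pKa + log([(CH3)3CCOO-]/[(CH3)3CCOOH]) = 5.05 + log(0.47/0.42)
pH = 5.05 + (+0.049) = 5.10

pH = 5.10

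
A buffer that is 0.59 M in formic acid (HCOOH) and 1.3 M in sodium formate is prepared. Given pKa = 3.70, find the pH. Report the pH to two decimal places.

pH = pKa + log([A⁻]/[HA]) = 3.70 + log(1.3/0.59)
pH = 3.70 + (+0.343) = 4.04

pH = 4.04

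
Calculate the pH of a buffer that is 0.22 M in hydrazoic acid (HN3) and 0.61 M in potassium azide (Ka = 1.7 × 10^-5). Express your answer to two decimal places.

pH = 5.21

pKa = −log(1.7 × 10^-5) = 4.770
pH = pKa + log([A⁻]/[HA]) = 4.770 + log(0.61/0.22)
pH = 4.770 + (+0.443) = 5.21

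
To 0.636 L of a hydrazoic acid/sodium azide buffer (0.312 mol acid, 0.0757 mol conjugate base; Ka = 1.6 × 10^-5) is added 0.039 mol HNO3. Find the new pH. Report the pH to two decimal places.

pH = 3.82

Added H+ converts N3- to HN3: HN3 → 0.351 mol, N3- → 0.0367 mol.
pKa = −log(1.6 × 10^-5) = 4.796
Henderson–Hasselbalch with mole ratio 0.0367/0.351: pH = 4.796 + (-0.981)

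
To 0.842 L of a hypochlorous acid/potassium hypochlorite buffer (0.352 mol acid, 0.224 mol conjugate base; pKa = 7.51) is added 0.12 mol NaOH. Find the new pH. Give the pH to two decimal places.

After neutralization: n(HOCl) = 0.232 mol, n(OCl-) = 0.344 mol.
pH = pKa + log([A⁻]/[HA]) = 7.51 + log(0.344/0.232) = 7.51 +0.171

pH = 7.68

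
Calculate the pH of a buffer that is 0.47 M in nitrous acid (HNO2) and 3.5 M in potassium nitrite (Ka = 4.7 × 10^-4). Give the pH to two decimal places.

pH = 4.20

pKa = −log(4.7 × 10^-4) = 3.328
pH = pKa + log([A⁻]/[HA]) = 3.328 + log(3.5/0.47)
pH = 3.328 + (+0.872) = 4.20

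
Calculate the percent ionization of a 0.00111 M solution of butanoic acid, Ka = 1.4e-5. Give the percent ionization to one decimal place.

10.6%

CH3(CH2)2COOH ⇌ CH3(CH2)2COO- + H+; let x = [H+] at equilibrium.
Solve x² + 1.4e-05x − 1.55e-08 = 0 → x = 1.18 × 10^-4 M
Fraction ionized = 1.18 × 10^-4 / 0.00111 = 0.1063 → 10.6%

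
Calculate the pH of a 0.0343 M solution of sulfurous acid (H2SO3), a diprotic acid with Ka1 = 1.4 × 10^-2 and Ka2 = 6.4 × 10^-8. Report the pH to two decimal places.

Since Ka1 ≫ Ka2, the first ionization dominates [H+].
Ka1 = x²/(0.0343 − x) = 1.4 × 10^-2
Solving the quadratic: x = (−Ka1 + √(Ka1² + 4·Ka1·C₀))/2 = 1.60 × 10^-2 M
pH = −log(1.60 × 10^-2) = 1.80

pH = 1.80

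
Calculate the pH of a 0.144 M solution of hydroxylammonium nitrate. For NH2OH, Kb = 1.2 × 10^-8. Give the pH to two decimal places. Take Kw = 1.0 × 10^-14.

pH = 3.46

NH3OH+ is the conjugate acid of the weak base NH2OH.
Ka = Kw/Kb = 1.0×10^-14 / 1.2 × 10^-8 = 8.33 × 10^-7
Ka = x²/(0.144 − x) = 8.33 × 10^-7
Since Ka ≪ C₀, x ≈ √(Ka·C₀) = 3.46 × 10^-4 M.
(x/C₀ = 0.24% < 5%, so the approximation holds.)
pH = −log(3.46 × 10^-4) = 3.46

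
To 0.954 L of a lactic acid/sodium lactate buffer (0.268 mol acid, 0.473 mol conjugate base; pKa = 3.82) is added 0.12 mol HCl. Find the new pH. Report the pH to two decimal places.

pH = 3.78

After neutralization: n(CH3CH(OH)COOH) = 0.388 mol, n(CH3CH(OH)COO-) = 0.353 mol.
pH = pKa + log([A⁻]/[HA]) = 3.82 + log(0.353/0.388) = 3.82 -0.041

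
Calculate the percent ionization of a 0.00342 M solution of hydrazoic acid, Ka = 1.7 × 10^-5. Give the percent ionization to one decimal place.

HN3 ⇌ N3- + H+; let x = [H+] at equilibrium.
Solve x² + 1.7e-05x − 5.81e-08 = 0 → x = 2.33 × 10^-4 M
% ionization = x/C₀ × 100% = 2.33 × 10^-4/0.00342 × 100% = 6.8%

6.8%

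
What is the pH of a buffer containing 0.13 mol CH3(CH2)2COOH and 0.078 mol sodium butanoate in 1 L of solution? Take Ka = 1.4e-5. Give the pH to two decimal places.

pKa = −log(1.4 × 10^-5) = 4.854
pH = pKa + log([A⁻]/[HA]) = 4.854 + log(0.078/0.13)
pH = 4.854 + (-0.222) = 4.63

pH = 4.63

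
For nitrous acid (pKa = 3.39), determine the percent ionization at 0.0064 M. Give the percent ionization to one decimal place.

HNO2 ⇌ NO2- + H+; let x = [H+] at equilibrium.
Ka = 10^(−3.39) = 4.07 × 10^-4
Ka = x²/(C₀ − x); solving the quadratic gives x = 1.42 × 10^-3 M.
Fraction ionized = 1.42 × 10^-3 / 0.0064 = 0.2219 → 22.2%

22.2%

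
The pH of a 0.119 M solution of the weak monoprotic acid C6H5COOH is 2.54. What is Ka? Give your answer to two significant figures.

Ka = 7.2 × 10^-5

[H+] = 10^(-2.54) = 2.88 × 10^-3 M
At equilibrium [HA] = 0.119 − 2.88 × 10^-3 = 1.16 × 10^-1 M
Ka = [H+][A-]/[HA] = (2.88 × 10^-3)² / 1.16 × 10^-1 = 7.2 × 10^-5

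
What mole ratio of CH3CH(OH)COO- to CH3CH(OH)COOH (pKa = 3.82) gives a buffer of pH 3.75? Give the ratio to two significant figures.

pH = pKa + log(r) ⇒ log(r) = 3.75 − 3.82 = -0.07
r = [CH3CH(OH)COO-]/[CH3CH(OH)COOH] = 10^(-0.07) = 0.851

ratio = 0.85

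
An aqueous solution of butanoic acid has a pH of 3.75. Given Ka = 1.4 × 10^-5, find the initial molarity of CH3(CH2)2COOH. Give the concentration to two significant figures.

C₀ = 2.4 × 10^-3 M

[H+] = 10^(-3.75) = 1.78 × 10^-4 M = x
Ka = x²/(C₀ − x) ⇒ C₀ = x + x²/Ka
C₀ = 1.78 × 10^-4 + (1.78 × 10^-4)²/(1.4 × 10^-5) = 2.44 × 10^-3 M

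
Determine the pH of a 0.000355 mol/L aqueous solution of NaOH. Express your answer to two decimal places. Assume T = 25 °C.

pH = 10.55

NaOH is a strong base; [OH-] = 0.000355 M.
pOH = -log(0.000355) = 3.45
pH = 14.00 - 3.45 = 10.55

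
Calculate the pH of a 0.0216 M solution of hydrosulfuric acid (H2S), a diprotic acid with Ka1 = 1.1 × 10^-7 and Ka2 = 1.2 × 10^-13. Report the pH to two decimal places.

Ka1 ≫ Ka2, so treat the first dissociation as the only significant source of H+.
Ka1 = x²/(0.0216 − x) = 1.1 × 10^-7
x ≈ √(1.1 × 10^-7 × 0.0216) = 4.87 × 10^-5 M
pH = −log(4.87 × 10^-5) = 4.31

pH = 4.31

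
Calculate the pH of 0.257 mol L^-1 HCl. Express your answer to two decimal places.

pH = 0.59

HCl is a strong acid and dissociates completely, so [H+] = 0.257 M.
pH = -log(0.257) = 0.59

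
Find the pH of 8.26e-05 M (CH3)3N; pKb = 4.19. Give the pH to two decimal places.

pH = 9.68

(CH3)3N + H2O ⇌ (CH3)3NH+ + OH-
Kb = 10^(−4.19) = 6.46 × 10^-5
Kb = [OH-]²/(8.26e-05 − [OH-]) = 6.46 × 10^-5
[OH-] is not negligible relative to C₀; solve [OH-]² + 6.46e-05·[OH-] − 5.34e-09 = 0.
[OH-] = [−6.46e-05 + √(6.46e-05² + 2.13e-08)]/2 = 4.76 × 10^-5 M
pOH = 4.32, so pH = 14.00 − pOH = 9.68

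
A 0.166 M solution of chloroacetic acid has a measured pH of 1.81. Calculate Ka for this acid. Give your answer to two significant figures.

Ka = 1.6 × 10^-3

[H+] = 10^(-1.81) = 1.55 × 10^-2 M
At equilibrium [HA] = 0.166 − 1.55 × 10^-2 = 1.51 × 10^-1 M
Ka = [H+][A-]/[HA] = (1.55 × 10^-2)² / 1.51 × 10^-1 = 1.6 × 10^-3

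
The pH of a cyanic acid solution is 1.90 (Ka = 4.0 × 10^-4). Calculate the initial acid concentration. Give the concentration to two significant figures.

[H+] = 10^(-1.90) = 1.26 × 10^-2 M = x
Ka = x²/(C₀ − x) ⇒ C₀ = x + x²/Ka
C₀ = 1.26 × 10^-2 + (1.26 × 10^-2)²/(4.0 × 10^-4) = 4.09 × 10^-1 M

C₀ = 4.1 × 10^-1 M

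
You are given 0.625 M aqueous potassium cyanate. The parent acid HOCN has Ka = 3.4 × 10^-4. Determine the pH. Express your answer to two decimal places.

pH = 8.63

OCN- is the conjugate base of the weak acid HOCN.
Kb = Kw/Ka = 1.0×10^-14 / 3.4 × 10^-4 = 2.94 × 10^-11
Let x = [OH-] at equilibrium. Kb = x²/(0.625 − x).
Assume x ≪ 0.625: x ≈ √(2.94 × 10^-11 × 0.625) = 4.29 × 10^-6 M
(x/C₀ = 0.00069% < 5%, so the approximation holds.)
pOH = −log(4.29 × 10^-6) = 5.37; pH = 14.00 − 5.37 = 8.63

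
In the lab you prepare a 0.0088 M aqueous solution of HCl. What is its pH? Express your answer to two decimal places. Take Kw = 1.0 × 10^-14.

HCl is a strong acid and dissociates completely, so [H+] = 0.0088 M.
pH = -log(0.0088) = 2.06

pH = 2.06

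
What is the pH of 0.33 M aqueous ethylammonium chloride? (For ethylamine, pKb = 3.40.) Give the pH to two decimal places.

pH = 5.54

C2H5NH3+ is the conjugate acid of the weak base C2H5NH2.
Kb = 10^(−3.40) = 3.98 × 10^-4
Ka = Kw/Kb = 1.0×10^-14 / 3.98 × 10^-4 = 2.51 × 10^-11
Ka = [H+]²/(0.33 − [H+]) = 2.51 × 10^-11
Assume [H+] ≪ 0.33: [H+] ≈ √(2.51 × 10^-11 × 0.33) = 2.88 × 10^-6 M
([H+]/C₀ = 0.00087% < 5%, so the approximation holds.)
pH = −log(2.88 × 10^-6) = 5.54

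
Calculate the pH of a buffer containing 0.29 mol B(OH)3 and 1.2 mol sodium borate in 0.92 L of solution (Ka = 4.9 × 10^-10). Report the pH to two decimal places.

pKa = −log(4.9 × 10^-10) = 9.310
pH = pKa + log([A⁻]/[HA]) = 9.310 + log(1.2/0.29)
pH = 9.310 + (+0.617) = 9.93

pH = 9.93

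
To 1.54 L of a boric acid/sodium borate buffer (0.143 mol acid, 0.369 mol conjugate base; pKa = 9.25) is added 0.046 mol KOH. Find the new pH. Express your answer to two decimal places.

pH = 9.88

OH- converts B(OH)3 to B(OH)4-: B(OH)3 → 0.097 mol, B(OH)4- → 0.415 mol.
Henderson–Hasselbalch with mole ratio 0.415/0.097: pH = 9.25 + (+0.631)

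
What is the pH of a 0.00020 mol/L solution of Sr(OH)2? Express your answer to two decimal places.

Sr(OH)2 is a strong base (each formula unit releases 2 OH-); [OH-] = 0.0004 M.
pOH = -log(0.0004) = 3.40
pH = 14.00 - 3.40 = 10.60

pH = 10.60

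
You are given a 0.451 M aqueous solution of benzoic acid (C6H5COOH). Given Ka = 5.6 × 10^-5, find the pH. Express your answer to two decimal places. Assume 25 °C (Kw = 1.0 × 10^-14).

pH = 2.30

C6H5COOH ⇌ C6H5COO- + H+
From the ICE table, Ka = [H+]²/(0.451 − [H+]) = 5.6 × 10^-5.
Assume [H+] ≪ 0.451: [H+] ≈ √(5.6 × 10^-5 × 0.451) = 5.03 × 10^-3 M
([H+]/C₀ = 1.1% < 5%, so the approximation holds.)
pH = −log[H+] = −log(5.03 × 10^-3) = 2.30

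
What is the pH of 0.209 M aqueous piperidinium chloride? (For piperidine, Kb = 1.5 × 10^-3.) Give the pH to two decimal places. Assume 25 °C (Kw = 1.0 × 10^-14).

pH = 5.93

C5H10NH2+ is the conjugate acid of the weak base C5H10NH.
Ka = Kw/Kb = 1.0×10^-14 / 1.5 × 10^-3 = 6.67 × 10^-12
Ka = [H+]²/(0.209 − [H+]) = 6.67 × 10^-12
Neglecting [H+] in the denominator: [H+] = √(6.67 × 10^-12 × 0.209) = 1.18 × 10^-6 M
pH = −log[H+] = −log(1.18 × 10^-6) = 5.93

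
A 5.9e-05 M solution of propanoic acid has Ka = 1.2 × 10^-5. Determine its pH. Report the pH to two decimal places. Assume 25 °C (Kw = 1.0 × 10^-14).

pH = 4.67

CH3CH2COOH ⇌ CH3CH2COO- + H+
From the ICE table, Ka = [H+]²/(5.9e-05 − [H+]) = 1.2 × 10^-5.
[H+] is not negligible relative to C₀; solve [H+]² + 1.2e-05·[H+] − 7.08e-10 = 0.
[H+] = [−1.2e-05 + √(1.2e-05² + 2.83e-09)]/2 = 2.13 × 10^-5 M
pH = −log(2.13 × 10^-5) = 4.67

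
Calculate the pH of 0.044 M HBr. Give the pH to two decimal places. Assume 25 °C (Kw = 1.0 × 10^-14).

pH = 1.36

HBr is a strong acid and dissociates completely, so [H+] = 0.044 M.
pH = -log(0.044) = 1.36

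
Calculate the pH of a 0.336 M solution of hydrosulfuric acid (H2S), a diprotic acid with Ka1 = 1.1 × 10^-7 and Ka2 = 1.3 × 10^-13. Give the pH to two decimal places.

Since Ka1 ≫ Ka2, the first ionization dominates [H+].
Ka1 = x²/(0.336 − x) = 1.1 × 10^-7
x ≈ √(1.1 × 10^-7 × 0.336) = 1.92 × 10^-4 M
pH = −log(1.92 × 10^-4) = 3.72

pH = 3.72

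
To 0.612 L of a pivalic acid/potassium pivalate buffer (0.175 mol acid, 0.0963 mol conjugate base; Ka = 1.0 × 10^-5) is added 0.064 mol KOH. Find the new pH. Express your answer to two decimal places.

pH = 5.16

OH- converts (CH3)3CCOOH to (CH3)3CCOO-: (CH3)3CCOOH → 0.111 mol, (CH3)3CCOO- → 0.16 mol.
pKa = −log(1.0 × 10^-5) = 5.000
Henderson–Hasselbalch with mole ratio 0.16/0.111: pH = 5.000 + (+0.159)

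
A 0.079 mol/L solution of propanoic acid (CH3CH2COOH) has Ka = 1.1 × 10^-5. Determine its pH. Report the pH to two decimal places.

CH3CH2COOH ⇌ CH3CH2COO- + H+
From the ICE table, Ka = x²/(0.079 − x) = 1.1 × 10^-5.
Assume x ≪ 0.079: x ≈ √(1.1 × 10^-5 × 0.079) = 9.32 × 10^-4 M
Check: 1.2% ionized — well under 5%, approximation valid.
pH = −log(9.32 × 10^-4) = 3.03

pH = 3.03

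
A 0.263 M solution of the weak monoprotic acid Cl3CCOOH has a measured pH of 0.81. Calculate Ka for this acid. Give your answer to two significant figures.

[H+] = 10^(-0.81) = 1.55 × 10^-1 M
At equilibrium [HA] = 0.263 − 1.55 × 10^-1 = 1.08 × 10^-1 M
Ka = [H+][A-]/[HA] = (1.55 × 10^-1)² / 1.08 × 10^-1 = 2.2 × 10^-1

Ka = 2.2 × 10^-1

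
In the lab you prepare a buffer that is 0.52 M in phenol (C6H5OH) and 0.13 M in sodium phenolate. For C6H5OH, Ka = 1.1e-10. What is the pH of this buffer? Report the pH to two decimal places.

pKa = −log(1.1 × 10^-10) = 9.959
Using pH = pKa + log([base]/[acid]) with [base]/[acid] = 0.13/0.52:
pH = 9.959 + (-0.602) = 9.36

pH = 9.36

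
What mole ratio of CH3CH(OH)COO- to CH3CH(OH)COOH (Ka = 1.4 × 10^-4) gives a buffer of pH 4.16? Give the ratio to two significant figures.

pKa = -log(1.4 × 10^-4) = 3.854
pH = pKa + log(r) ⇒ log(r) = 4.16 − 3.854 = +0.306
r = [CH3CH(OH)COO-]/[CH3CH(OH)COOH] = 10^(+0.306) = 2.02

ratio = 2.0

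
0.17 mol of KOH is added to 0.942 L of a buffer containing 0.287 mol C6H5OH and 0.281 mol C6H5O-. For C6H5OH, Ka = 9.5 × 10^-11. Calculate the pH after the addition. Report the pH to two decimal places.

pH = 10.61

After neutralization: n(C6H5OH) = 0.117 mol, n(C6H5O-) = 0.451 mol.
pKa = −log(9.5 × 10^-11) = 10.022
Henderson–Hasselbalch with mole ratio 0.451/0.117: pH = 10.022 + (+0.586)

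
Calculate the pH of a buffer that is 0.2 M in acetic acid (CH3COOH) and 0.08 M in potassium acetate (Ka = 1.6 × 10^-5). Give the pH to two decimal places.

pKa = −log(1.6 × 10^-5) = 4.796
Using pH = pKa + log([base]/[acid]) with [base]/[acid] = 0.08/0.2:
pH = 4.796 + (-0.398) = 4.40

pH = 4.40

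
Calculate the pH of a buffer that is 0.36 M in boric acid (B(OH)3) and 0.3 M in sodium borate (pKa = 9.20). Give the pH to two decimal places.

pH = pKa + log([A⁻]/[HA]) = 9.20 + log(0.3/0.36)
pH = 9.20 + (-0.079) = 9.12

pH = 9.12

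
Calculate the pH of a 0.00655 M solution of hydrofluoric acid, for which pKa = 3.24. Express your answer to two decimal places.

HF ⇌ F- + H+
Ka = 10^(−3.24) = 5.75 × 10^-4
From the ICE table, Ka = [H+]²/(0.00655 − [H+]) = 5.75 × 10^-4.
The 5% rule fails; solving [H+]² + Ka·[H+] − Ka·C₀ = 0 exactly:
[H+] = [−0.000575 + √(0.000575² + 1.51e-05)]/2 = 1.67 × 10^-3 M
pH = −log(1.67 × 10^-3) = 2.78

pH = 2.78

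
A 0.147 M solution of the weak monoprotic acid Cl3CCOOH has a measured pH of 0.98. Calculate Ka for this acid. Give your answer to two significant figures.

Ka = 2.6 × 10^-1

[H+] = 10^(-0.98) = 1.05 × 10^-1 M
At equilibrium [HA] = 0.147 − 1.05 × 10^-1 = 4.20 × 10^-2 M
Ka = [H+][A-]/[HA] = (1.05 × 10^-1)² / 4.20 × 10^-2 = 2.6 × 10^-1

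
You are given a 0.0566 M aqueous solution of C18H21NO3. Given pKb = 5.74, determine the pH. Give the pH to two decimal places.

C18H21NO3 + H2O ⇌ C18H22NO3+ + OH-
Kb = 10^(−5.74) = 1.82 × 10^-6
Let x = [OH-] at equilibrium. Kb = x²/(0.0566 − x).
Neglecting x in the denominator: x = √(1.82 × 10^-6 × 0.0566) = 3.21 × 10^-4 M
pOH = −log(3.21 × 10^-4) = 3.49; pH = 14.00 − 3.49 = 10.51

pH = 10.51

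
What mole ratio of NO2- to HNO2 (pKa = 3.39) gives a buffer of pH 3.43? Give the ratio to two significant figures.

ratio = 1.1

pH = pKa + log(r) ⇒ log(r) = 3.43 − 3.39 = +0.04
r = [NO2-]/[HNO2] = 10^(+0.04) = 1.1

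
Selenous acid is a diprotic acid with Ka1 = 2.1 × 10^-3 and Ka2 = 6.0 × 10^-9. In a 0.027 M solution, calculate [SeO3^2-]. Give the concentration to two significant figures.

6.0 × 10^-9 M

First ionization gives [H+] ≈ [HSeO3-] = 6.55 × 10^-3 M.
Second step: Ka2 = [H+][SeO3^2-]/[HSeO3-] ≈ [SeO3^2-] (since [H+] ≈ [HSeO3-]).
So [SeO3^2-] ≈ Ka2.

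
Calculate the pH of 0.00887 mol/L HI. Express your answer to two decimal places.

pH = 2.05

HI is a strong acid and dissociates completely, so [H+] = 0.00887 M.
pH = -log(0.00887) = 2.05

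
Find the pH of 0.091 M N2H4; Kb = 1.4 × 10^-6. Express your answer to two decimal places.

pH = 10.55

N2H4 + H2O ⇌ N2H5+ + OH-
From the ICE table, Kb = [OH-]²/(0.091 − [OH-]) = 1.4 × 10^-6.
Assume [OH-] ≪ 0.091: [OH-] ≈ √(1.4 × 10^-6 × 0.091) = 3.57 × 10^-4 M
pOH = 3.45, so pH = 14.00 − pOH = 10.55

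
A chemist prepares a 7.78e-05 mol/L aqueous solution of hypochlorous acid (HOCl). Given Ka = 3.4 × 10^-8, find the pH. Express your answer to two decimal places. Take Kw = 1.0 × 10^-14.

pH = 5.79

HOCl ⇌ OCl- + H+
Ka = x²/(7.78e-05 − x) = 3.4 × 10^-8
Since Ka ≪ C₀, x ≈ √(Ka·C₀) = 1.63 × 10^-6 M.
pH = −log(1.63 × 10^-6) = 5.79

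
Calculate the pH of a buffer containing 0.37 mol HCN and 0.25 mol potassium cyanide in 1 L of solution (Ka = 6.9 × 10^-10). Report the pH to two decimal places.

pH = 8.99

pKa = −log(6.9 × 10^-10) = 9.161
pH = pKa + log([A⁻]/[HA]) = 9.161 + log(0.25/0.37)
pH = 9.161 + (-0.170) = 8.99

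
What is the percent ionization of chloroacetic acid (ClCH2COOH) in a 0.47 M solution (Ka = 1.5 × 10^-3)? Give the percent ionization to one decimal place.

5.5%

ClCH2COOH ⇌ ClCH2COO- + H+; let x = [H+] at equilibrium.
Solve x² + 0.0015x − 0.000705 = 0 → x = 2.58 × 10^-2 M
Fraction ionized = 2.58 × 10^-2 / 0.47 = 0.0549 → 5.5%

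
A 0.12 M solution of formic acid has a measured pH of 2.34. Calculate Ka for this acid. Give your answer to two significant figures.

Ka = 1.8 × 10^-4

[H+] = 10^(-2.34) = 4.57 × 10^-3 M
At equilibrium [HA] = 0.12 − 4.57 × 10^-3 = 1.15 × 10^-1 M
Ka = [H+][A-]/[HA] = (4.57 × 10^-3)² / 1.15 × 10^-1 = 1.8 × 10^-4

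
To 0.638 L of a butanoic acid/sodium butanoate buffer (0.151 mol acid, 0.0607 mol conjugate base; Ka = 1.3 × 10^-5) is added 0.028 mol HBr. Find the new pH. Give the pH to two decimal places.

After neutralization: n(CH3(CH2)2COOH) = 0.179 mol, n(CH3(CH2)2COO-) = 0.0327 mol.
pKa = −log(1.3 × 10^-5) = 4.886
pH = pKa + log([A⁻]/[HA]) = 4.886 + log(0.0327/0.179) = 4.886 -0.738

pH = 4.15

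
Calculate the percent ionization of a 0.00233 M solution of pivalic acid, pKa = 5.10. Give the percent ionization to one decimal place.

5.7%

(CH3)3CCOOH ⇌ (CH3)3CCOO- + H+; let x = [H+] at equilibrium.
Ka = 10^(−5.10) = 7.94 × 10^-6
Solve x² + 7.94e-06x − 1.85e-08 = 0 → x = 1.32 × 10^-4 M
% ionization = x/C₀ × 100% = 1.32 × 10^-4/0.00233 × 100% = 5.7%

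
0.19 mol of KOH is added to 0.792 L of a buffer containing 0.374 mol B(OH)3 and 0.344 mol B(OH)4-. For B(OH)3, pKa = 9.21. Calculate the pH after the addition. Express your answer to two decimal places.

pH = 9.67

After neutralization: n(B(OH)3) = 0.184 mol, n(B(OH)4-) = 0.534 mol.
pH = pKa + log(n_B(OH)4-/n_B(OH)3) = 9.21 + log(0.534/0.184) = 9.21 + (+0.463)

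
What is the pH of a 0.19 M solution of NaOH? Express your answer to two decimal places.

NaOH is a strong base; [OH-] = 0.19 M.
pOH = -log(0.19) = 0.72
pH = 14.00 - 0.72 = 13.28

pH = 13.28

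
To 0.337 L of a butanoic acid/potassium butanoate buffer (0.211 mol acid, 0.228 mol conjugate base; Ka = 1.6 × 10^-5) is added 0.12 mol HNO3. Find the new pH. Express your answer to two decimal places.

pH = 4.31

Added H+ converts CH3(CH2)2COO- to CH3(CH2)2COOH: CH3(CH2)2COOH → 0.331 mol, CH3(CH2)2COO- → 0.108 mol.
pKa = −log(1.6 × 10^-5) = 4.796
pH = pKa + log([A⁻]/[HA]) = 4.796 + log(0.108/0.331) = 4.796 -0.486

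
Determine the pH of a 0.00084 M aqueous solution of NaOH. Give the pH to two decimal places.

NaOH is a strong base; [OH-] = 0.00084 M.
pOH = -log(0.00084) = 3.08
pH = 14.00 - 3.08 = 10.92

pH = 10.92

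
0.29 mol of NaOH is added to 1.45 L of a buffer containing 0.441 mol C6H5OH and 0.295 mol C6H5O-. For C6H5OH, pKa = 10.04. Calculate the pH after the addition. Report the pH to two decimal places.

pH = 10.63

After neutralization: n(C6H5OH) = 0.151 mol, n(C6H5O-) = 0.585 mol.
Henderson–Hasselbalch with mole ratio 0.585/0.151: pH = 10.04 + (+0.588)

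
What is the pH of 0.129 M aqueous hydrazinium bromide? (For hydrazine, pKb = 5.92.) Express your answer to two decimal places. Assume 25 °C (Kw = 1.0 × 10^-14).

N2H5+ is the conjugate acid of the weak base N2H4.
Kb = 10^(−5.92) = 1.20 × 10^-6
Ka = Kw/Kb = 1.0×10^-14 / 1.20 × 10^-6 = 8.33 × 10^-9
Ka = [H+]²/(0.129 − [H+]) = 8.33 × 10^-9
Neglecting [H+] in the denominator: [H+] = √(8.33 × 10^-9 × 0.129) = 3.28 × 10^-5 M
([H+]/C₀ = 0.025% < 5%, so the approximation holds.)
pH = −log(3.28 × 10^-5) = 4.48

pH = 4.48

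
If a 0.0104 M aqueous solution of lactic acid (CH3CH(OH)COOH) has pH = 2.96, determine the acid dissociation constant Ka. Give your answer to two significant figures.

[H+] = 10^(-2.96) = 1.10 × 10^-3 M
At equilibrium [HA] = 0.0104 − 1.10 × 10^-3 = 9.30 × 10^-3 M
Ka = [H+][A-]/[HA] = (1.10 × 10^-3)² / 9.30 × 10^-3 = 1.3 × 10^-4

Ka = 1.3 × 10^-4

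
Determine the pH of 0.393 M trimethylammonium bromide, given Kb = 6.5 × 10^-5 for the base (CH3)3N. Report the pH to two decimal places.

(CH3)3NH+ is the conjugate acid of the weak base (CH3)3N.
Ka = Kw/Kb = 1.0×10^-14 / 6.5 × 10^-5 = 1.54 × 10^-10
From the ICE table, Ka = x²/(0.393 − x) = 1.54 × 10^-10.
Assume x ≪ 0.393: x ≈ √(1.54 × 10^-10 × 0.393) = 7.78 × 10^-6 M
(x/C₀ = 0.002% < 5%, so the approximation holds.)
pH = −log(7.78 × 10^-6) = 5.11

pH = 5.11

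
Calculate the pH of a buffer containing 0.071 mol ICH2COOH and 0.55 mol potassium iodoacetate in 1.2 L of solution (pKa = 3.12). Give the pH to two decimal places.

Using pH = pKa + log([base]/[acid]) with [base]/[acid] = 0.55/0.071:
pH = 3.12 + (+0.889) = 4.01

pH = 4.01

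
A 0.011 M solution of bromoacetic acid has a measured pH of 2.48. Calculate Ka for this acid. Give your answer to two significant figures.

[H+] = 10^(-2.48) = 3.31 × 10^-3 M
At equilibrium [HA] = 0.011 − 3.31 × 10^-3 = 7.69 × 10^-3 M
Ka = [H+][A-]/[HA] = (3.31 × 10^-3)² / 7.69 × 10^-3 = 1.4 × 10^-3

Ka = 1.4 × 10^-3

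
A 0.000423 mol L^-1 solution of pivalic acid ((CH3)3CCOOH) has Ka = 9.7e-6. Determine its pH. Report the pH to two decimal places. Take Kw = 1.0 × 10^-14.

pH = 4.23

(CH3)3CCOOH ⇌ (CH3)3CCOO- + H+
Let x = [H+] at equilibrium. Ka = x²/(0.000423 − x).
x is not negligible relative to C₀; solve x² + 9.7e-06·x − 4.1e-09 = 0.
x = [−9.7e-06 + √(9.7e-06² + 1.64e-08)]/2 = 5.94 × 10^-5 M
pH = −log(5.94 × 10^-5) = 4.23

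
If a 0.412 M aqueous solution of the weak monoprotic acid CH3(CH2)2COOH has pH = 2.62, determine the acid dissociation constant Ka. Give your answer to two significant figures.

[H+] = 10^(-2.62) = 2.40 × 10^-3 M
At equilibrium [HA] = 0.412 − 2.40 × 10^-3 = 4.10 × 10^-1 M
Ka = [H+][A-]/[HA] = (2.40 × 10^-3)² / 4.10 × 10^-1 = 1.4 × 10^-5

Ka = 1.4 × 10^-5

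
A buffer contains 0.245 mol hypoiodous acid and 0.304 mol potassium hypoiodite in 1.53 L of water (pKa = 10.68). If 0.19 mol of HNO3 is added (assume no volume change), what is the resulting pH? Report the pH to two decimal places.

After neutralization: n(HOI) = 0.435 mol, n(OI-) = 0.114 mol.
pH = pKa + log([A⁻]/[HA]) = 10.68 + log(0.114/0.435) = 10.68 -0.582

pH = 10.10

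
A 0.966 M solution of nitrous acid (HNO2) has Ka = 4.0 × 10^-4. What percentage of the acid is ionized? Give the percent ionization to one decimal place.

HNO2 ⇌ NO2- + H+; let x = [H+] at equilibrium.
x ≈ √(Ka·C₀) = √(4.0 × 10^-4 × 0.966) = 1.97 × 10^-2 M
Fraction ionized = 1.97 × 10^-2 / 0.966 = 0.0204 → 2.0%

2.0%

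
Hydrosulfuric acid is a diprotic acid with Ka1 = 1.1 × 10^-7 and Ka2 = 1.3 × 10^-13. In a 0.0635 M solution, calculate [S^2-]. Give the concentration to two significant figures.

1.3 × 10^-13 M

First ionization gives [H+] ≈ [HS-] = 8.36 × 10^-5 M.
Second step: Ka2 = [H+][S^2-]/[HS-] ≈ [S^2-] (since [H+] ≈ [HS-]).
So [S^2-] ≈ Ka2.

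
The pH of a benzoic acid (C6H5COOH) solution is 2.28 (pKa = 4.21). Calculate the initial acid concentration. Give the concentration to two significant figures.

[H+] = 10^(-2.28) = 5.25 × 10^-3 M = x
Ka = 10^(−4.21) = 6.17 × 10^-5
Ka = x²/(C₀ − x) ⇒ C₀ = x + x²/Ka
C₀ = 5.25 × 10^-3 + (5.25 × 10^-3)²/(6.17 × 10^-5) = 4.52 × 10^-1 M

C₀ = 4.5 × 10^-1 M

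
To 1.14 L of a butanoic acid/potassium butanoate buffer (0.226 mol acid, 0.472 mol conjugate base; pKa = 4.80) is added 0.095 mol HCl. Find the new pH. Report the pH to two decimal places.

After neutralization: n(CH3(CH2)2COOH) = 0.321 mol, n(CH3(CH2)2COO-) = 0.377 mol.
Henderson–Hasselbalch with mole ratio 0.377/0.321: pH = 4.80 + (+0.070)

pH = 4.87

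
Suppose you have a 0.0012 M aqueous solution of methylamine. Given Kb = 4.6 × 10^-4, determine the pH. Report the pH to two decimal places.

pH = 10.74

CH3NH2 + H2O ⇌ CH3NH3+ + OH-
From the ICE table, Kb = x²/(0.0012 − x) = 4.6 × 10^-4.
The 5% rule fails; solving x² + Kb·x − Kb·C₀ = 0 exactly:
x = [−0.00046 + √(0.00046² + 2.21e-06)]/2 = 5.48 × 10^-4 M
pOH = 3.26, so pH = 14.00 − pOH = 10.74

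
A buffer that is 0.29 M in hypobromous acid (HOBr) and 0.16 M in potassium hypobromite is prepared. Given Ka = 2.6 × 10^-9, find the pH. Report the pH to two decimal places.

pH = 8.33

pKa = −log(2.6 × 10^-9) = 8.585
Using pH = pKa + log([base]/[acid]) with [base]/[acid] = 0.16/0.29:
pH = 8.585 + (-0.258) = 8.33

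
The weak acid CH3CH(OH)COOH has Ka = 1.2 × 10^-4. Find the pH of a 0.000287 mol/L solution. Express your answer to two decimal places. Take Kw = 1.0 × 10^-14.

pH = 3.87

CH3CH(OH)COOH ⇌ CH3CH(OH)COO- + H+
From the ICE table, Ka = [H+]²/(0.000287 − [H+]) = 1.2 × 10^-4.
The 5% rule fails; solving [H+]² + Ka·[H+] − Ka·C₀ = 0 exactly:
[H+] = (−Ka + √(Ka² + 4·Ka·C₀))/2 = 1.35 × 10^-4 M
pH = −log[H+] = −log(1.35 × 10^-4) = 3.87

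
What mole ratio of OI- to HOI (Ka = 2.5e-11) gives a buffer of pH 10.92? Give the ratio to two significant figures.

pKa = -log(2.5 × 10^-11) = 10.602
pH = pKa + log(r) ⇒ log(r) = 10.92 − 10.602 = +0.318
r = [OI-]/[HOI] = 10^(+0.318) = 2.08

ratio = 2.1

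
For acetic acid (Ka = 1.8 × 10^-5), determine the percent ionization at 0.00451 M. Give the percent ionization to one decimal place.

6.1%

CH3COOH ⇌ CH3COO- + H+; let x = [H+] at equilibrium.
Solve x² + 1.8e-05x − 8.12e-08 = 0 → x = 2.76 × 10^-4 M
% ionization = x/C₀ × 100% = 2.76 × 10^-4/0.00451 × 100% = 6.1%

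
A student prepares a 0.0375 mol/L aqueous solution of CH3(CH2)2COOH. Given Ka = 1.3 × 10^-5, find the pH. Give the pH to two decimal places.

CH3(CH2)2COOH ⇌ CH3(CH2)2COO- + H+
Ka = [H+]²/(0.0375 − [H+]) = 1.3 × 10^-5
Neglecting [H+] in the denominator: [H+] = √(1.3 × 10^-5 × 0.0375) = 6.98 × 10^-4 M
Check: 1.9% ionized — well under 5%, approximation valid.
pH = −log(6.98 × 10^-4) = 3.16

pH = 3.16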